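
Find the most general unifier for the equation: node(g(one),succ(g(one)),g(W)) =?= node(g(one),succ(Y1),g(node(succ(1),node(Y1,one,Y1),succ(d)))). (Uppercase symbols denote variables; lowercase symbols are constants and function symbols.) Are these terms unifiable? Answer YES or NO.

YES

Decompose node/3: g(one) =?= g(one),  succ(g(one)) =?= succ(Y1),  g(W) =?= g(node(succ(1),node(Y1,one,Y1),succ(d))).
Delete trivial equation g(one) =?= g(one).
Decompose succ/1: g(one) =?= Y1.
Bind Y1 := g(one); substituting into the remaining equation gives: g(W) =?= g(node(succ(1),node(g(one),one,g(one)),succ(d))).
Decompose g/1: W =?= node(succ(1),node(g(one),one,g(one)),succ(d)).
Bind W := node(succ(1),node(g(one),one,g(one)),succ(d)).
No equations remain and no clash or occurs-check failure arose, so a unifier exists.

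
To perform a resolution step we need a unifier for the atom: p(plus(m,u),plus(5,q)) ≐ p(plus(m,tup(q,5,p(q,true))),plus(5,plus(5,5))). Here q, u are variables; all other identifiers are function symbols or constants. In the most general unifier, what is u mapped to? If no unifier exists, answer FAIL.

Decompose p/2: plus(m,u) ≐ plus(m,tup(q,5,p(q,true))),  plus(5,q) ≐ plus(5,plus(5,5)).
Decompose plus/2: m ≐ m,  u ≐ tup(q,5,p(q,true)).
Delete trivial equation m ≐ m.
Bind u := tup(q,5,p(q,true)); no other remaining equation mentions u.
Decompose plus/2: 5 ≐ 5,  q ≐ plus(5,5).
Delete trivial equation 5 ≐ 5.
Bind q := plus(5,5). Substituting into the earlier binding gives u := tup(plus(5,5),5,p(plus(5,5),true)).
MGU = { u := tup(plus(5,5),5,p(plus(5,5),true)), q := plus(5,5) }, so u := tup(plus(5,5),5,p(plus(5,5),true)).

tup(plus(5,5),5,p(plus(5,5),true))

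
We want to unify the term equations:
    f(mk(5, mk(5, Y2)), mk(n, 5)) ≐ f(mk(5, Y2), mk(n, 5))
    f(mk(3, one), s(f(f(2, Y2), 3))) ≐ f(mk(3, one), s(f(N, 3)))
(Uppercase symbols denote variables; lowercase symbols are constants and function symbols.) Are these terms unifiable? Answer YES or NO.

Decompose f/2: mk(5, mk(5, Y2)) ≐ mk(5, Y2),  mk(n, 5) ≐ mk(n, 5).
Decompose mk/2: 5 ≐ 5,  mk(5, Y2) ≐ Y2.
Delete trivial equation 5 ≐ 5.
Occurs check fails: Y2 occurs in mk(5, Y2); the equation Y2 ≐ mk(5, Y2) has no finite solution.

NO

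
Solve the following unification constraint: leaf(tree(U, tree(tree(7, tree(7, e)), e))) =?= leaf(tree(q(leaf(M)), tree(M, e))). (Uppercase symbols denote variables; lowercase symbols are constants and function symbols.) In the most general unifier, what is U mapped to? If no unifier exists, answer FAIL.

q(leaf(tree(7, tree(7, e))))

Decompose leaf/1: tree(U, tree(tree(7, tree(7, e)), e)) =?= tree(q(leaf(M)), tree(M, e)).
Decompose tree/2: U =?= q(leaf(M)),  tree(tree(7, tree(7, e)), e) =?= tree(M, e).
Bind U := q(leaf(M)); no other remaining equation mentions U.
Decompose tree/2: tree(7, tree(7, e)) =?= M,  e =?= e.
Bind M := tree(7, tree(7, e)); no other remaining equation mentions M. Substituting into the earlier binding gives U := q(leaf(tree(7, tree(7, e)))).
Delete trivial equation e =?= e.
MGU = { U ↦ q(leaf(tree(7, tree(7, e)))), M ↦ tree(7, tree(7, e)) }, so U ↦ q(leaf(tree(7, tree(7, e)))).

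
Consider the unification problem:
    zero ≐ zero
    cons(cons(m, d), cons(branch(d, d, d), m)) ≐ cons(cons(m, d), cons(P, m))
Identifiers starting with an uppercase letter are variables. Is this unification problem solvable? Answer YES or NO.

Delete trivial equation zero ≐ zero.
Decompose cons/2: cons(m, d) ≐ cons(m, d),  cons(branch(d, d, d), m) ≐ cons(P, m).
Delete trivial equation cons(m, d) ≐ cons(m, d).
Decompose cons/2: branch(d, d, d) ≐ P,  m ≐ m.
Bind P := branch(d, d, d); no other remaining equation mentions P.
Delete trivial equation m ≐ m.
No equations remain and no clash or occurs-check failure arose, so a unifier exists.

YES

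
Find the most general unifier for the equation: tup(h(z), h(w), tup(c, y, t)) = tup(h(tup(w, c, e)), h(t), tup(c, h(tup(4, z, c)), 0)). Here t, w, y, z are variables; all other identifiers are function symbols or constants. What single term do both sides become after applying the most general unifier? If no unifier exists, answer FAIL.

Decompose tup/3: h(z) = h(tup(w, c, e)),  h(w) = h(t),  tup(c, y, t) = tup(c, h(tup(4, z, c)), 0).
Decompose h/1: z = tup(w, c, e).
Bind z := tup(w, c, e); substituting into the one remaining equation that mentions z gives: tup(c, y, t) = tup(c, h(tup(4, tup(w, c, e), c)), 0).
Decompose h/1: w = t.
Bind w := t; substituting into the remaining equation gives: tup(c, y, t) = tup(c, h(tup(4, tup(t, c, e), c)), 0). Substituting into the earlier binding gives z := tup(t, c, e).
Decompose tup/3: c = c,  y = h(tup(4, tup(t, c, e), c)),  t = 0.
Delete trivial equation c = c.
Bind y := h(tup(4, tup(t, c, e), c)); no other remaining equation mentions y.
Bind t := 0. Substituting into the earlier bindings gives z := tup(0, c, e), w := 0, y := h(tup(4, tup(0, c, e), c)).
Applying the MGU to either side gives tup(h(tup(0, c, e)), h(0), tup(c, h(tup(4, tup(0, c, e), c)), 0)).

tup(h(tup(0, c, e)), h(0), tup(c, h(tup(4, tup(0, c, e), c)), 0))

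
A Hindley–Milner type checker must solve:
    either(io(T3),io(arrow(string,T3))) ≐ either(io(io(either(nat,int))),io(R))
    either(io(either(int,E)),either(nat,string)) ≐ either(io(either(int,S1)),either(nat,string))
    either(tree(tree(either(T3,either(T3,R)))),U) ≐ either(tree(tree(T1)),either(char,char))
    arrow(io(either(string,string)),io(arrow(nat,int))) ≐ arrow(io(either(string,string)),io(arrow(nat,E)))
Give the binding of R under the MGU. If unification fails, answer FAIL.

Decompose either/2: io(T3) ≐ io(io(either(nat,int))),  io(arrow(string,T3)) ≐ io(R).
Decompose io/1: T3 ≐ io(either(nat,int)).
Bind T3 := io(either(nat,int)); substituting into the 2 remaining equations that mention T3 gives: io(arrow(string,io(either(nat,int)))) ≐ io(R),  either(tree(tree(either(io(either(nat,int)),either(io(either(nat,int)),R)))),U) ≐ either(tree(tree(T1)),either(char,char)).
Decompose io/1: arrow(string,io(either(nat,int))) ≐ R.
Bind R := arrow(string,io(either(nat,int))); substituting into the one remaining equation that mentions R gives: either(tree(tree(either(io(either(nat,int)),either(io(either(nat,int)),arrow(string,io(either(nat,int))))))),U) ≐ either(tree(tree(T1)),either(char,char)).
Decompose either/2: io(either(int,E)) ≐ io(either(int,S1)),  either(nat,string) ≐ either(nat,string).
Decompose io/1: either(int,E) ≐ either(int,S1).
Decompose either/2: int ≐ int,  E ≐ S1.
Delete trivial equation int ≐ int.
Bind E := S1; substituting into the one remaining equation that mentions E gives: arrow(io(either(string,string)),io(arrow(nat,int))) ≐ arrow(io(either(string,string)),io(arrow(nat,S1))).
Delete trivial equation either(nat,string) ≐ either(nat,string).
Decompose either/2: tree(tree(either(io(either(nat,int)),either(io(either(nat,int)),arrow(string,io(either(nat,int))))))) ≐ tree(tree(T1)),  U ≐ either(char,char).
Decompose tree/1: tree(either(io(either(nat,int)),either(io(either(nat,int)),arrow(string,io(either(nat,int)))))) ≐ tree(T1).
Decompose tree/1: either(io(either(nat,int)),either(io(either(nat,int)),arrow(string,io(either(nat,int))))) ≐ T1.
Bind T1 := either(io(either(nat,int)),either(io(either(nat,int)),arrow(string,io(either(nat,int))))); no other remaining equation mentions T1.
Bind U := either(char,char); no other remaining equation mentions U.
Decompose arrow/2: io(either(string,string)) ≐ io(either(string,string)),  io(arrow(nat,int)) ≐ io(arrow(nat,S1)).
Delete trivial equation io(either(string,string)) ≐ io(either(string,string)).
Decompose io/1: arrow(nat,int) ≐ arrow(nat,S1).
Decompose arrow/2: nat ≐ nat,  int ≐ S1.
Delete trivial equation nat ≐ nat.
Bind S1 := int. Substituting into the earlier binding gives E := int.
MGU = { T3 ↦ io(either(nat,int)), R ↦ arrow(string,io(either(nat,int))), E ↦ int, T1 ↦ either(io(either(nat,int)),either(io(either(nat,int)),arrow(string,io(either(nat,int))))), U ↦ either(char,char), S1 ↦ int }, so R ↦ arrow(string,io(either(nat,int))).

arrow(string,io(either(nat,int)))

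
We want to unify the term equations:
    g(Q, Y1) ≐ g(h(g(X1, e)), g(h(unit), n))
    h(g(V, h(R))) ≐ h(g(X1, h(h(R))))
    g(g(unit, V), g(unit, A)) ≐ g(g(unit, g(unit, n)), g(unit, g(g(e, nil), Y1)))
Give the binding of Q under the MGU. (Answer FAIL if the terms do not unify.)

FAIL

Decompose g/2: Q ≐ h(g(X1, e)),  Y1 ≐ g(h(unit), n).
Bind Q := h(g(X1, e)); no other remaining equation mentions Q.
Bind Y1 := g(h(unit), n); substituting into the one remaining equation that mentions Y1 gives: g(g(unit, V), g(unit, A)) ≐ g(g(unit, g(unit, n)), g(unit, g(g(e, nil), g(h(unit), n)))).
Decompose h/1: g(V, h(R)) ≐ g(X1, h(h(R))).
Decompose g/2: V ≐ X1,  h(R) ≐ h(h(R)).
Bind V := X1; substituting into the one remaining equation that mentions V gives: g(g(unit, X1), g(unit, A)) ≐ g(g(unit, g(unit, n)), g(unit, g(g(e, nil), g(h(unit), n)))).
Decompose h/1: R ≐ h(R).
Occurs check fails: R occurs in h(R); the equation R ≐ h(R) has no finite solution.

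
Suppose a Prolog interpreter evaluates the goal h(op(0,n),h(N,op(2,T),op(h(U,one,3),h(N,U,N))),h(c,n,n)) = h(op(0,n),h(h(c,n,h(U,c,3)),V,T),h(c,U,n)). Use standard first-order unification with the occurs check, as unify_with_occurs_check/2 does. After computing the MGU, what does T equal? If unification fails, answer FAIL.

Decompose h/3: op(0,n) = op(0,n),  h(N,op(2,T),op(h(U,one,3),h(N,U,N))) = h(h(c,n,h(U,c,3)),V,T),  h(c,n,n) = h(c,U,n).
Delete trivial equation op(0,n) = op(0,n).
Decompose h/3: N = h(c,n,h(U,c,3)),  op(2,T) = V,  op(h(U,one,3),h(N,U,N)) = T.
Bind N := h(c,n,h(U,c,3)); substituting into the one remaining equation that mentions N gives: op(h(U,one,3),h(h(c,n,h(U,c,3)),U,h(c,n,h(U,c,3)))) = T.
Bind V := op(2,T); no other remaining equation mentions V.
Bind T := op(h(U,one,3),h(h(c,n,h(U,c,3)),U,h(c,n,h(U,c,3)))); no other remaining equation mentions T. Substituting into the earlier binding gives V := op(2,op(h(U,one,3),h(h(c,n,h(U,c,3)),U,h(c,n,h(U,c,3))))).
Decompose h/3: c = c,  n = U,  n = n.
Delete trivial equation c = c.
Bind U := n; no other remaining equation mentions U. Substituting into the earlier bindings gives N := h(c,n,h(n,c,3)), V := op(2,op(h(n,one,3),h(h(c,n,h(n,c,3)),n,h(c,n,h(n,c,3))))), T := op(h(n,one,3),h(h(c,n,h(n,c,3)),n,h(c,n,h(n,c,3)))).
Delete trivial equation n = n.
MGU = { N = h(c,n,h(n,c,3)), V = op(2,op(h(n,one,3),h(h(c,n,h(n,c,3)),n,h(c,n,h(n,c,3))))), T = op(h(n,one,3),h(h(c,n,h(n,c,3)),n,h(c,n,h(n,c,3)))), U = n }, so T = op(h(n,one,3),h(h(c,n,h(n,c,3)),n,h(c,n,h(n,c,3)))).

op(h(n,one,3),h(h(c,n,h(n,c,3)),n,h(c,n,h(n,c,3))))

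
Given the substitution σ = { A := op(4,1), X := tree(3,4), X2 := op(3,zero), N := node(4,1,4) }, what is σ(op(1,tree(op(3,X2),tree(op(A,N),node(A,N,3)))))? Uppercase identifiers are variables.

op(1,tree(op(3,op(3,zero)),tree(op(op(4,1),node(4,1,4)),node(op(4,1),node(4,1,4),3))))

Replace each occurrence of A with op(4,1).
Replace each occurrence of X2 with op(3,zero).
Replace each occurrence of N with node(4,1,4).
Result: op(1,tree(op(3,op(3,zero)),tree(op(op(4,1),node(4,1,4)),node(op(4,1),node(4,1,4),3)))).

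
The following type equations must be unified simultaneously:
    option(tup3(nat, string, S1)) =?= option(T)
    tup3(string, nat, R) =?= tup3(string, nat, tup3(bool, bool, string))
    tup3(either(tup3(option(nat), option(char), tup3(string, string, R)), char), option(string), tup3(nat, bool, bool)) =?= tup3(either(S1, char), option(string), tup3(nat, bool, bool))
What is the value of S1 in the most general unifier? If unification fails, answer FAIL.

tup3(option(nat), option(char), tup3(string, string, tup3(bool, bool, string)))

Decompose option/1: tup3(nat, string, S1) =?= T.
Bind T := tup3(nat, string, S1); no other remaining equation mentions T.
Decompose tup3/3: string =?= string,  nat =?= nat,  R =?= tup3(bool, bool, string).
Delete trivial equation string =?= string.
Delete trivial equation nat =?= nat.
Bind R := tup3(bool, bool, string); substituting into the remaining equation gives: tup3(either(tup3(option(nat), option(char), tup3(string, string, tup3(bool, bool, string))), char), option(string), tup3(nat, bool, bool)) =?= tup3(either(S1, char), option(string), tup3(nat, bool, bool)).
Decompose tup3/3: either(tup3(option(nat), option(char), tup3(string, string, tup3(bool, bool, string))), char) =?= either(S1, char),  option(string) =?= option(string),  tup3(nat, bool, bool) =?= tup3(nat, bool, bool).
Decompose either/2: tup3(option(nat), option(char), tup3(string, string, tup3(bool, bool, string))) =?= S1,  char =?= char.
Bind S1 := tup3(option(nat), option(char), tup3(string, string, tup3(bool, bool, string))); no other remaining equation mentions S1. Substituting into the earlier binding gives T := tup3(nat, string, tup3(option(nat), option(char), tup3(string, string, tup3(bool, bool, string)))).
Delete trivial equation char =?= char.
Delete trivial equation option(string) =?= option(string).
Delete trivial equation tup3(nat, bool, bool) =?= tup3(nat, bool, bool).
MGU = { T := tup3(nat, string, tup3(option(nat), option(char), tup3(string, string, tup3(bool, bool, string)))), R := tup3(bool, bool, string), S1 := tup3(option(nat), option(char), tup3(string, string, tup3(bool, bool, string))) }, so S1 := tup3(option(nat), option(char), tup3(string, string, tup3(bool, bool, string))).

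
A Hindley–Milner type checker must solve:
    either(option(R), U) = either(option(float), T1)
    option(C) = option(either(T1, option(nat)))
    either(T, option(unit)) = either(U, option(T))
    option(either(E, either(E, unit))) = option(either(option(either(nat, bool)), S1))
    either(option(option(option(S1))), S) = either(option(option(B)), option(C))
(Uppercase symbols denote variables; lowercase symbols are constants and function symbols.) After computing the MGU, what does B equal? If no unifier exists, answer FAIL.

Decompose either/2: option(R) = option(float),  U = T1.
Decompose option/1: R = float.
Bind R := float; no other remaining equation mentions R.
Bind U := T1; substituting into the one remaining equation that mentions U gives: either(T, option(unit)) = either(T1, option(T)).
Decompose option/1: C = either(T1, option(nat)).
Bind C := either(T1, option(nat)); substituting into the one remaining equation that mentions C gives: either(option(option(option(S1))), S) = either(option(option(B)), option(either(T1, option(nat)))).
Decompose either/2: T = T1,  option(unit) = option(T).
Bind T := T1; substituting into the one remaining equation that mentions T gives: option(unit) = option(T1).
Decompose option/1: unit = T1.
Bind T1 := unit; substituting into the one remaining equation that mentions T1 gives: either(option(option(option(S1))), S) = either(option(option(B)), option(either(unit, option(nat)))). Substituting into the earlier bindings gives U := unit, C := either(unit, option(nat)), T := unit.
Decompose option/1: either(E, either(E, unit)) = either(option(either(nat, bool)), S1).
Decompose either/2: E = option(either(nat, bool)),  either(E, unit) = S1.
Bind E := option(either(nat, bool)); substituting into the one remaining equation that mentions E gives: either(option(either(nat, bool)), unit) = S1.
Bind S1 := either(option(either(nat, bool)), unit); substituting into the remaining equation gives: either(option(option(option(either(option(either(nat, bool)), unit)))), S) = either(option(option(B)), option(either(unit, option(nat)))).
Decompose either/2: option(option(option(either(option(either(nat, bool)), unit)))) = option(option(B)),  S = option(either(unit, option(nat))).
Decompose option/1: option(option(either(option(either(nat, bool)), unit))) = option(B).
Decompose option/1: option(either(option(either(nat, bool)), unit)) = B.
Bind B := option(either(option(either(nat, bool)), unit)); no other remaining equation mentions B.
Bind S := option(either(unit, option(nat))).
MGU = { R -> float, U -> unit, C -> either(unit, option(nat)), T -> unit, T1 -> unit, E -> option(either(nat, bool)), S1 -> either(option(either(nat, bool)), unit), B -> option(either(option(either(nat, bool)), unit)), S -> option(either(unit, option(nat))) }, so B -> option(either(option(either(nat, bool)), unit)).

option(either(option(either(nat, bool)), unit))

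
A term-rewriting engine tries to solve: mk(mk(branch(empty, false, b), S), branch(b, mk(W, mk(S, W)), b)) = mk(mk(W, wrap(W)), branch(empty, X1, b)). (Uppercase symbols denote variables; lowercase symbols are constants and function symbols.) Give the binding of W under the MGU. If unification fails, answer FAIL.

Decompose mk/2: mk(branch(empty, false, b), S) = mk(W, wrap(W)),  branch(b, mk(W, mk(S, W)), b) = branch(empty, X1, b).
Decompose mk/2: branch(empty, false, b) = W,  S = wrap(W).
Bind W := branch(empty, false, b); substituting into the remaining equations gives: S = wrap(branch(empty, false, b)),  branch(b, mk(branch(empty, false, b), mk(S, branch(empty, false, b))), b) = branch(empty, X1, b).
Bind S := wrap(branch(empty, false, b)); substituting into the remaining equation gives: branch(b, mk(branch(empty, false, b), mk(wrap(branch(empty, false, b)), branch(empty, false, b))), b) = branch(empty, X1, b).
Decompose branch/3: b = empty,  mk(branch(empty, false, b), mk(wrap(branch(empty, false, b)), branch(empty, false, b))) = X1,  b = b.
Clash: constants b and empty differ; no unifier exists.

FAIL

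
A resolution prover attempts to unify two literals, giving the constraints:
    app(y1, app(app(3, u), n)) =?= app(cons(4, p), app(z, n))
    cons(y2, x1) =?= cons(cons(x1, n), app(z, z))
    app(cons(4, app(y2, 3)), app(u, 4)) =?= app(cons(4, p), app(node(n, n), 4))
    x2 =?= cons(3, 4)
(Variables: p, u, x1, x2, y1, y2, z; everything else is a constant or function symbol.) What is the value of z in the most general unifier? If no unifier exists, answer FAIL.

Decompose app/2: y1 =?= cons(4, p),  app(app(3, u), n) =?= app(z, n).
Bind y1 := cons(4, p); no other remaining equation mentions y1.
Decompose app/2: app(3, u) =?= z,  n =?= n.
Bind z := app(3, u); substituting into the one remaining equation that mentions z gives: cons(y2, x1) =?= cons(cons(x1, n), app(app(3, u), app(3, u))).
Delete trivial equation n =?= n.
Decompose cons/2: y2 =?= cons(x1, n),  x1 =?= app(app(3, u), app(3, u)).
Bind y2 := cons(x1, n); substituting into the one remaining equation that mentions y2 gives: app(cons(4, app(cons(x1, n), 3)), app(u, 4)) =?= app(cons(4, p), app(node(n, n), 4)).
Bind x1 := app(app(3, u), app(3, u)); substituting into the one remaining equation that mentions x1 gives: app(cons(4, app(cons(app(app(3, u), app(3, u)), n), 3)), app(u, 4)) =?= app(cons(4, p), app(node(n, n), 4)). Substituting into the earlier binding gives y2 := cons(app(app(3, u), app(3, u)), n).
Decompose app/2: cons(4, app(cons(app(app(3, u), app(3, u)), n), 3)) =?= cons(4, p),  app(u, 4) =?= app(node(n, n), 4).
Decompose cons/2: 4 =?= 4,  app(cons(app(app(3, u), app(3, u)), n), 3) =?= p.
Delete trivial equation 4 =?= 4.
Bind p := app(cons(app(app(3, u), app(3, u)), n), 3); no other remaining equation mentions p. Substituting into the earlier binding gives y1 := cons(4, app(cons(app(app(3, u), app(3, u)), n), 3)).
Decompose app/2: u =?= node(n, n),  4 =?= 4.
Bind u := node(n, n); no other remaining equation mentions u. Substituting into the earlier bindings gives y1 := cons(4, app(cons(app(app(3, node(n, n)), app(3, node(n, n))), n), 3)), z := app(3, node(n, n)), y2 := cons(app(app(3, node(n, n)), app(3, node(n, n))), n), x1 := app(app(3, node(n, n)), app(3, node(n, n))), p := app(cons(app(app(3, node(n, n)), app(3, node(n, n))), n), 3).
Delete trivial equation 4 =?= 4.
Bind x2 := cons(3, 4).
MGU = { y1 -> cons(4, app(cons(app(app(3, node(n, n)), app(3, node(n, n))), n), 3)), z -> app(3, node(n, n)), y2 -> cons(app(app(3, node(n, n)), app(3, node(n, n))), n), x1 -> app(app(3, node(n, n)), app(3, node(n, n))), p -> app(cons(app(app(3, node(n, n)), app(3, node(n, n))), n), 3), u -> node(n, n), x2 -> cons(3, 4) }, so z -> app(3, node(n, n)).

app(3, node(n, n))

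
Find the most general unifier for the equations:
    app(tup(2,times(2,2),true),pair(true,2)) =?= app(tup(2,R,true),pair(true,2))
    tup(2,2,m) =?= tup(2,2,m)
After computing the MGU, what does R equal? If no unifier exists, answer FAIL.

times(2,2)

Decompose app/2: tup(2,times(2,2),true) =?= tup(2,R,true),  pair(true,2) =?= pair(true,2).
Decompose tup/3: 2 =?= 2,  times(2,2) =?= R,  true =?= true.
Delete trivial equation 2 =?= 2.
Bind R := times(2,2); no other remaining equation mentions R.
Delete trivial equation true =?= true.
Delete trivial equation pair(true,2) =?= pair(true,2).
Delete trivial equation tup(2,2,m) =?= tup(2,2,m).
MGU = { R := times(2,2) }, so R := times(2,2).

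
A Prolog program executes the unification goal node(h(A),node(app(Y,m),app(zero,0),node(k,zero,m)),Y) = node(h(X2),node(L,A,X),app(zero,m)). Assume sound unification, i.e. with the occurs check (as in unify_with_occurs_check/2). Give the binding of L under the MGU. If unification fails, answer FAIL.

Decompose node/3: h(A) = h(X2),  node(app(Y,m),app(zero,0),node(k,zero,m)) = node(L,A,X),  Y = app(zero,m).
Decompose h/1: A = X2.
Bind A := X2; substituting into the one remaining equation that mentions A gives: node(app(Y,m),app(zero,0),node(k,zero,m)) = node(L,X2,X).
Decompose node/3: app(Y,m) = L,  app(zero,0) = X2,  node(k,zero,m) = X.
Bind L := app(Y,m); no other remaining equation mentions L.
Bind X2 := app(zero,0); no other remaining equation mentions X2. Substituting into the earlier binding gives A := app(zero,0).
Bind X := node(k,zero,m); no other remaining equation mentions X.
Bind Y := app(zero,m). Substituting into the earlier binding gives L := app(app(zero,m),m).
MGU = { A -> app(zero,0), L -> app(app(zero,m),m), X2 -> app(zero,0), X -> node(k,zero,m), Y -> app(zero,m) }, so L -> app(app(zero,m),m).

app(app(zero,m),m)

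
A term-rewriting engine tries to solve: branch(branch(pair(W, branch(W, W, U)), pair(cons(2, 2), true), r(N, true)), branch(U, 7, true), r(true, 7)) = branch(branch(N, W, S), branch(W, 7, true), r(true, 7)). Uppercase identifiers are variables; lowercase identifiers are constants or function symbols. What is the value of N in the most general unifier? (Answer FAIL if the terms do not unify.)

pair(pair(cons(2, 2), true), branch(pair(cons(2, 2), true), pair(cons(2, 2), true), pair(cons(2, 2), true)))

Decompose branch/3: branch(pair(W, branch(W, W, U)), pair(cons(2, 2), true), r(N, true)) = branch(N, W, S),  branch(U, 7, true) = branch(W, 7, true),  r(true, 7) = r(true, 7).
Decompose branch/3: pair(W, branch(W, W, U)) = N,  pair(cons(2, 2), true) = W,  r(N, true) = S.
Bind N := pair(W, branch(W, W, U)); substituting into the one remaining equation that mentions N gives: r(pair(W, branch(W, W, U)), true) = S.
Bind W := pair(cons(2, 2), true); substituting into the 2 remaining equations that mention W gives: r(pair(pair(cons(2, 2), true), branch(pair(cons(2, 2), true), pair(cons(2, 2), true), U)), true) = S,  branch(U, 7, true) = branch(pair(cons(2, 2), true), 7, true). Substituting into the earlier binding gives N := pair(pair(cons(2, 2), true), branch(pair(cons(2, 2), true), pair(cons(2, 2), true), U)).
Bind S := r(pair(pair(cons(2, 2), true), branch(pair(cons(2, 2), true), pair(cons(2, 2), true), U)), true); no other remaining equation mentions S.
Decompose branch/3: U = pair(cons(2, 2), true),  7 = 7,  true = true.
Bind U := pair(cons(2, 2), true); no other remaining equation mentions U. Substituting into the earlier bindings gives N := pair(pair(cons(2, 2), true), branch(pair(cons(2, 2), true), pair(cons(2, 2), true), pair(cons(2, 2), true))), S := r(pair(pair(cons(2, 2), true), branch(pair(cons(2, 2), true), pair(cons(2, 2), true), pair(cons(2, 2), true))), true).
Delete trivial equation 7 = 7.
Delete trivial equation true = true.
Delete trivial equation r(true, 7) = r(true, 7).
MGU = { N -> pair(pair(cons(2, 2), true), branch(pair(cons(2, 2), true), pair(cons(2, 2), true), pair(cons(2, 2), true))), W -> pair(cons(2, 2), true), S -> r(pair(pair(cons(2, 2), true), branch(pair(cons(2, 2), true), pair(cons(2, 2), true), pair(cons(2, 2), true))), true), U -> pair(cons(2, 2), true) }, so N -> pair(pair(cons(2, 2), true), branch(pair(cons(2, 2), true), pair(cons(2, 2), true), pair(cons(2, 2), true))).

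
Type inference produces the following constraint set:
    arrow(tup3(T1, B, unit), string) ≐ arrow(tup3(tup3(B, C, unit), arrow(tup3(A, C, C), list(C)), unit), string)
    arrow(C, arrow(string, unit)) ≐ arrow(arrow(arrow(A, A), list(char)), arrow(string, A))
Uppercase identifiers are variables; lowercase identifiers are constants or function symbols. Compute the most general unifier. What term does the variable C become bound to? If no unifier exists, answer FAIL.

Decompose arrow/2: tup3(T1, B, unit) ≐ tup3(tup3(B, C, unit), arrow(tup3(A, C, C), list(C)), unit),  string ≐ string.
Decompose tup3/3: T1 ≐ tup3(B, C, unit),  B ≐ arrow(tup3(A, C, C), list(C)),  unit ≐ unit.
Bind T1 := tup3(B, C, unit); no other remaining equation mentions T1.
Bind B := arrow(tup3(A, C, C), list(C)); no other remaining equation mentions B. Substituting into the earlier binding gives T1 := tup3(arrow(tup3(A, C, C), list(C)), C, unit).
Delete trivial equation unit ≐ unit.
Delete trivial equation string ≐ string.
Decompose arrow/2: C ≐ arrow(arrow(A, A), list(char)),  arrow(string, unit) ≐ arrow(string, A).
Bind C := arrow(arrow(A, A), list(char)); no other remaining equation mentions C. Substituting into the earlier bindings gives T1 := tup3(arrow(tup3(A, arrow(arrow(A, A), list(char)), arrow(arrow(A, A), list(char))), list(arrow(arrow(A, A), list(char)))), arrow(arrow(A, A), list(char)), unit), B := arrow(tup3(A, arrow(arrow(A, A), list(char)), arrow(arrow(A, A), list(char))), list(arrow(arrow(A, A), list(char)))).
Decompose arrow/2: string ≐ string,  unit ≐ A.
Delete trivial equation string ≐ string.
Bind A := unit. Substituting into the earlier bindings gives T1 := tup3(arrow(tup3(unit, arrow(arrow(unit, unit), list(char)), arrow(arrow(unit, unit), list(char))), list(arrow(arrow(unit, unit), list(char)))), arrow(arrow(unit, unit), list(char)), unit), B := arrow(tup3(unit, arrow(arrow(unit, unit), list(char)), arrow(arrow(unit, unit), list(char))), list(arrow(arrow(unit, unit), list(char)))), C := arrow(arrow(unit, unit), list(char)).
MGU = { T1 ↦ tup3(arrow(tup3(unit, arrow(arrow(unit, unit), list(char)), arrow(arrow(unit, unit), list(char))), list(arrow(arrow(unit, unit), list(char)))), arrow(arrow(unit, unit), list(char)), unit), B ↦ arrow(tup3(unit, arrow(arrow(unit, unit), list(char)), arrow(arrow(unit, unit), list(char))), list(arrow(arrow(unit, unit), list(char)))), C ↦ arrow(arrow(unit, unit), list(char)), A ↦ unit }, so C ↦ arrow(arrow(unit, unit), list(char)).

arrow(arrow(unit, unit), list(char))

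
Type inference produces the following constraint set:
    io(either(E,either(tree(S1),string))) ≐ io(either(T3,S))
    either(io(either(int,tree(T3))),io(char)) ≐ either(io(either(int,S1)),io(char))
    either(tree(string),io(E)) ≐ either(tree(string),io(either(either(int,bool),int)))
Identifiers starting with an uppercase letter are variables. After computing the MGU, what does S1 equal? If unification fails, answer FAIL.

tree(either(either(int,bool),int))

Decompose io/1: either(E,either(tree(S1),string)) ≐ either(T3,S).
Decompose either/2: E ≐ T3,  either(tree(S1),string) ≐ S.
Bind E := T3; substituting into the one remaining equation that mentions E gives: either(tree(string),io(T3)) ≐ either(tree(string),io(either(either(int,bool),int))).
Bind S := either(tree(S1),string); no other remaining equation mentions S.
Decompose either/2: io(either(int,tree(T3))) ≐ io(either(int,S1)),  io(char) ≐ io(char).
Decompose io/1: either(int,tree(T3)) ≐ either(int,S1).
Decompose either/2: int ≐ int,  tree(T3) ≐ S1.
Delete trivial equation int ≐ int.
Bind S1 := tree(T3); no other remaining equation mentions S1. Substituting into the earlier binding gives S := either(tree(tree(T3)),string).
Delete trivial equation io(char) ≐ io(char).
Decompose either/2: tree(string) ≐ tree(string),  io(T3) ≐ io(either(either(int,bool),int)).
Delete trivial equation tree(string) ≐ tree(string).
Decompose io/1: T3 ≐ either(either(int,bool),int).
Bind T3 := either(either(int,bool),int). Substituting into the earlier bindings gives E := either(either(int,bool),int), S := either(tree(tree(either(either(int,bool),int))),string), S1 := tree(either(either(int,bool),int)).
MGU = { E := either(either(int,bool),int), S := either(tree(tree(either(either(int,bool),int))),string), S1 := tree(either(either(int,bool),int)), T3 := either(either(int,bool),int) }, so S1 := tree(either(either(int,bool),int)).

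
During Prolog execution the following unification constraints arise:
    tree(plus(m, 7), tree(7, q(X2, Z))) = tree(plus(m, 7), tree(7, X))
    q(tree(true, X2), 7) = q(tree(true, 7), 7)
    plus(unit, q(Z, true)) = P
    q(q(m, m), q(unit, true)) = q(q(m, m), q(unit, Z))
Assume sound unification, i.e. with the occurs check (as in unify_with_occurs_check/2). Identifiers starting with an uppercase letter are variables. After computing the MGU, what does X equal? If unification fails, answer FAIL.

q(7, true)

Decompose tree/2: plus(m, 7) = plus(m, 7),  tree(7, q(X2, Z)) = tree(7, X).
Delete trivial equation plus(m, 7) = plus(m, 7).
Decompose tree/2: 7 = 7,  q(X2, Z) = X.
Delete trivial equation 7 = 7.
Bind X := q(X2, Z); no other remaining equation mentions X.
Decompose q/2: tree(true, X2) = tree(true, 7),  7 = 7.
Decompose tree/2: true = true,  X2 = 7.
Delete trivial equation true = true.
Bind X2 := 7; no other remaining equation mentions X2. Substituting into the earlier binding gives X := q(7, Z).
Delete trivial equation 7 = 7.
Bind P := plus(unit, q(Z, true)); no other remaining equation mentions P.
Decompose q/2: q(m, m) = q(m, m),  q(unit, true) = q(unit, Z).
Delete trivial equation q(m, m) = q(m, m).
Decompose q/2: unit = unit,  true = Z.
Delete trivial equation unit = unit.
Bind Z := true. Substituting into the earlier bindings gives X := q(7, true), P := plus(unit, q(true, true)).
MGU = { X = q(7, true), X2 = 7, P = plus(unit, q(true, true)), Z = true }, so X = q(7, true).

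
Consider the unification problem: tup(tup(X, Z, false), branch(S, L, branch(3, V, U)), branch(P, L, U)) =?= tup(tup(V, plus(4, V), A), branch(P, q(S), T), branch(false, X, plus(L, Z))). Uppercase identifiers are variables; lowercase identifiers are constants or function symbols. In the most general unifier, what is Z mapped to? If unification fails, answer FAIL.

Decompose tup/3: tup(X, Z, false) =?= tup(V, plus(4, V), A),  branch(S, L, branch(3, V, U)) =?= branch(P, q(S), T),  branch(P, L, U) =?= branch(false, X, plus(L, Z)).
Decompose tup/3: X =?= V,  Z =?= plus(4, V),  false =?= A.
Bind X := V; substituting into the one remaining equation that mentions X gives: branch(P, L, U) =?= branch(false, V, plus(L, Z)).
Bind Z := plus(4, V); substituting into the one remaining equation that mentions Z gives: branch(P, L, U) =?= branch(false, V, plus(L, plus(4, V))).
Bind A := false; no other remaining equation mentions A.
Decompose branch/3: S =?= P,  L =?= q(S),  branch(3, V, U) =?= T.
Bind S := P; substituting into the one remaining equation that mentions S gives: L =?= q(P).
Bind L := q(P); substituting into the one remaining equation that mentions L gives: branch(P, q(P), U) =?= branch(false, V, plus(q(P), plus(4, V))).
Bind T := branch(3, V, U); no other remaining equation mentions T.
Decompose branch/3: P =?= false,  q(P) =?= V,  U =?= plus(q(P), plus(4, V)).
Bind P := false; substituting into the remaining equations gives: q(false) =?= V,  U =?= plus(q(false), plus(4, V)). Substituting into the earlier bindings gives S := false, L := q(false).
Bind V := q(false); substituting into the remaining equation gives: U =?= plus(q(false), plus(4, q(false))). Substituting into the earlier bindings gives X := q(false), Z := plus(4, q(false)), T := branch(3, q(false), U).
Bind U := plus(q(false), plus(4, q(false))). Substituting into the earlier binding gives T := branch(3, q(false), plus(q(false), plus(4, q(false)))).
MGU = { X := q(false), Z := plus(4, q(false)), A := false, S := false, L := q(false), T := branch(3, q(false), plus(q(false), plus(4, q(false)))), P := false, V := q(false), U := plus(q(false), plus(4, q(false))) }, so Z := plus(4, q(false)).

plus(4, q(false))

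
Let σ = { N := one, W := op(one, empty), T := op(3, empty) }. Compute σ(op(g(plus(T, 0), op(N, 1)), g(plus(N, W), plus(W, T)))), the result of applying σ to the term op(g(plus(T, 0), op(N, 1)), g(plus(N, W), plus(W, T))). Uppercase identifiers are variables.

op(g(plus(op(3, empty), 0), op(one, 1)), g(plus(one, op(one, empty)), plus(op(one, empty), op(3, empty))))

Replace each occurrence of N with one.
Replace each occurrence of W with op(one, empty).
Replace each occurrence of T with op(3, empty).
Result: op(g(plus(op(3, empty), 0), op(one, 1)), g(plus(one, op(one, empty)), plus(op(one, empty), op(3, empty)))).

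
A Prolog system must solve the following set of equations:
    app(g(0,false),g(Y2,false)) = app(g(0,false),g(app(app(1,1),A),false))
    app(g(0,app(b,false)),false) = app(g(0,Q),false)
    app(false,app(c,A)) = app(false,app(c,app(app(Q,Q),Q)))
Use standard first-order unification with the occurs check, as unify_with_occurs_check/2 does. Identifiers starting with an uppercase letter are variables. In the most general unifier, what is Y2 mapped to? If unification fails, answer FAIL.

Decompose app/2: g(0,false) = g(0,false),  g(Y2,false) = g(app(app(1,1),A),false).
Delete trivial equation g(0,false) = g(0,false).
Decompose g/2: Y2 = app(app(1,1),A),  false = false.
Bind Y2 := app(app(1,1),A); no other remaining equation mentions Y2.
Delete trivial equation false = false.
Decompose app/2: g(0,app(b,false)) = g(0,Q),  false = false.
Decompose g/2: 0 = 0,  app(b,false) = Q.
Delete trivial equation 0 = 0.
Bind Q := app(b,false); substituting into the one remaining equation that mentions Q gives: app(false,app(c,A)) = app(false,app(c,app(app(app(b,false),app(b,false)),app(b,false)))).
Delete trivial equation false = false.
Decompose app/2: false = false,  app(c,A) = app(c,app(app(app(b,false),app(b,false)),app(b,false))).
Delete trivial equation false = false.
Decompose app/2: c = c,  A = app(app(app(b,false),app(b,false)),app(b,false)).
Delete trivial equation c = c.
Bind A := app(app(app(b,false),app(b,false)),app(b,false)). Substituting into the earlier binding gives Y2 := app(app(1,1),app(app(app(b,false),app(b,false)),app(b,false))).
MGU = { Y2 = app(app(1,1),app(app(app(b,false),app(b,false)),app(b,false))), Q = app(b,false), A = app(app(app(b,false),app(b,false)),app(b,false)) }, so Y2 = app(app(1,1),app(app(app(b,false),app(b,false)),app(b,false))).

app(app(1,1),app(app(app(b,false),app(b,false)),app(b,false)))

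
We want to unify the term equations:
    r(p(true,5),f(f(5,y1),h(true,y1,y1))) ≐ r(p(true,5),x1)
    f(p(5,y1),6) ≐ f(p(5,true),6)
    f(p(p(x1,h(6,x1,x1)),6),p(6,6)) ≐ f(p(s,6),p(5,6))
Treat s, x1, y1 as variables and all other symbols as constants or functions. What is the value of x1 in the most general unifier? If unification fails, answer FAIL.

Decompose r/2: p(true,5) ≐ p(true,5),  f(f(5,y1),h(true,y1,y1)) ≐ x1.
Delete trivial equation p(true,5) ≐ p(true,5).
Bind x1 := f(f(5,y1),h(true,y1,y1)); substituting into the one remaining equation that mentions x1 gives: f(p(p(f(f(5,y1),h(true,y1,y1)),h(6,f(f(5,y1),h(true,y1,y1)),f(f(5,y1),h(true,y1,y1)))),6),p(6,6)) ≐ f(p(s,6),p(5,6)).
Decompose f/2: p(5,y1) ≐ p(5,true),  6 ≐ 6.
Decompose p/2: 5 ≐ 5,  y1 ≐ true.
Delete trivial equation 5 ≐ 5.
Bind y1 := true; substituting into the one remaining equation that mentions y1 gives: f(p(p(f(f(5,true),h(true,true,true)),h(6,f(f(5,true),h(true,true,true)),f(f(5,true),h(true,true,true)))),6),p(6,6)) ≐ f(p(s,6),p(5,6)). Substituting into the earlier binding gives x1 := f(f(5,true),h(true,true,true)).
Delete trivial equation 6 ≐ 6.
Decompose f/2: p(p(f(f(5,true),h(true,true,true)),h(6,f(f(5,true),h(true,true,true)),f(f(5,true),h(true,true,true)))),6) ≐ p(s,6),  p(6,6) ≐ p(5,6).
Decompose p/2: p(f(f(5,true),h(true,true,true)),h(6,f(f(5,true),h(true,true,true)),f(f(5,true),h(true,true,true)))) ≐ s,  6 ≐ 6.
Bind s := p(f(f(5,true),h(true,true,true)),h(6,f(f(5,true),h(true,true,true)),f(f(5,true),h(true,true,true)))); no other remaining equation mentions s.
Delete trivial equation 6 ≐ 6.
Decompose p/2: 6 ≐ 5,  6 ≐ 6.
Clash: constants 6 and 5 differ; no unifier exists.

FAIL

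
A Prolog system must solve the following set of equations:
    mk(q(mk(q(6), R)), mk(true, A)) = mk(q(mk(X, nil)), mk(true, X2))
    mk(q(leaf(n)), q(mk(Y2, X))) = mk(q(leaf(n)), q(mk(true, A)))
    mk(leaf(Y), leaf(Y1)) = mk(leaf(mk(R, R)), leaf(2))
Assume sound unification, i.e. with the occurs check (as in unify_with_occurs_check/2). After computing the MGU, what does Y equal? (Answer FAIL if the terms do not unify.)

mk(nil, nil)

Decompose mk/2: q(mk(q(6), R)) = q(mk(X, nil)),  mk(true, A) = mk(true, X2).
Decompose q/1: mk(q(6), R) = mk(X, nil).
Decompose mk/2: q(6) = X,  R = nil.
Bind X := q(6); substituting into the one remaining equation that mentions X gives: mk(q(leaf(n)), q(mk(Y2, q(6)))) = mk(q(leaf(n)), q(mk(true, A))).
Bind R := nil; substituting into the one remaining equation that mentions R gives: mk(leaf(Y), leaf(Y1)) = mk(leaf(mk(nil, nil)), leaf(2)).
Decompose mk/2: true = true,  A = X2.
Delete trivial equation true = true.
Bind A := X2; substituting into the one remaining equation that mentions A gives: mk(q(leaf(n)), q(mk(Y2, q(6)))) = mk(q(leaf(n)), q(mk(true, X2))).
Decompose mk/2: q(leaf(n)) = q(leaf(n)),  q(mk(Y2, q(6))) = q(mk(true, X2)).
Delete trivial equation q(leaf(n)) = q(leaf(n)).
Decompose q/1: mk(Y2, q(6)) = mk(true, X2).
Decompose mk/2: Y2 = true,  q(6) = X2.
Bind Y2 := true; no other remaining equation mentions Y2.
Bind X2 := q(6); no other remaining equation mentions X2. Substituting into the earlier binding gives A := q(6).
Decompose mk/2: leaf(Y) = leaf(mk(nil, nil)),  leaf(Y1) = leaf(2).
Decompose leaf/1: Y = mk(nil, nil).
Bind Y := mk(nil, nil); no other remaining equation mentions Y.
Decompose leaf/1: Y1 = 2.
Bind Y1 := 2.
MGU = { X -> q(6), R -> nil, A -> q(6), Y2 -> true, X2 -> q(6), Y -> mk(nil, nil), Y1 -> 2 }, so Y -> mk(nil, nil).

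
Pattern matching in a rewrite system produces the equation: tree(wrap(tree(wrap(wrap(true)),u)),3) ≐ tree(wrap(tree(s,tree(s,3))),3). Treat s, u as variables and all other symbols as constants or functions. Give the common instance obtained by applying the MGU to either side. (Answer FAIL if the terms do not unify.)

tree(wrap(tree(wrap(wrap(true)),tree(wrap(wrap(true)),3))),3)

Decompose tree/2: wrap(tree(wrap(wrap(true)),u)) ≐ wrap(tree(s,tree(s,3))),  3 ≐ 3.
Decompose wrap/1: tree(wrap(wrap(true)),u) ≐ tree(s,tree(s,3)).
Decompose tree/2: wrap(wrap(true)) ≐ s,  u ≐ tree(s,3).
Bind s := wrap(wrap(true)); substituting into the one remaining equation that mentions s gives: u ≐ tree(wrap(wrap(true)),3).
Bind u := tree(wrap(wrap(true)),3); no other remaining equation mentions u.
Delete trivial equation 3 ≐ 3.
Applying the MGU to either side gives tree(wrap(tree(wrap(wrap(true)),tree(wrap(wrap(true)),3))),3).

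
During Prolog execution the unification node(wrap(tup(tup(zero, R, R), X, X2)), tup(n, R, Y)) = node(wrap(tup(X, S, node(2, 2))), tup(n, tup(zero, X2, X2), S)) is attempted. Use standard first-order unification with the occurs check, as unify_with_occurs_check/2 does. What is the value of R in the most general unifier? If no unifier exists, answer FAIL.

tup(zero, node(2, 2), node(2, 2))

Decompose node/2: wrap(tup(tup(zero, R, R), X, X2)) = wrap(tup(X, S, node(2, 2))),  tup(n, R, Y) = tup(n, tup(zero, X2, X2), S).
Decompose wrap/1: tup(tup(zero, R, R), X, X2) = tup(X, S, node(2, 2)).
Decompose tup/3: tup(zero, R, R) = X,  X = S,  X2 = node(2, 2).
Bind X := tup(zero, R, R); substituting into the one remaining equation that mentions X gives: tup(zero, R, R) = S.
Bind S := tup(zero, R, R); substituting into the one remaining equation that mentions S gives: tup(n, R, Y) = tup(n, tup(zero, X2, X2), tup(zero, R, R)).
Bind X2 := node(2, 2); substituting into the remaining equation gives: tup(n, R, Y) = tup(n, tup(zero, node(2, 2), node(2, 2)), tup(zero, R, R)).
Decompose tup/3: n = n,  R = tup(zero, node(2, 2), node(2, 2)),  Y = tup(zero, R, R).
Delete trivial equation n = n.
Bind R := tup(zero, node(2, 2), node(2, 2)); substituting into the remaining equation gives: Y = tup(zero, tup(zero, node(2, 2), node(2, 2)), tup(zero, node(2, 2), node(2, 2))). Substituting into the earlier bindings gives X := tup(zero, tup(zero, node(2, 2), node(2, 2)), tup(zero, node(2, 2), node(2, 2))), S := tup(zero, tup(zero, node(2, 2), node(2, 2)), tup(zero, node(2, 2), node(2, 2))).
Bind Y := tup(zero, tup(zero, node(2, 2), node(2, 2)), tup(zero, node(2, 2), node(2, 2))).
MGU = { X ↦ tup(zero, tup(zero, node(2, 2), node(2, 2)), tup(zero, node(2, 2), node(2, 2))), S ↦ tup(zero, tup(zero, node(2, 2), node(2, 2)), tup(zero, node(2, 2), node(2, 2))), X2 ↦ node(2, 2), R ↦ tup(zero, node(2, 2), node(2, 2)), Y ↦ tup(zero, tup(zero, node(2, 2), node(2, 2)), tup(zero, node(2, 2), node(2, 2))) }, so R ↦ tup(zero, node(2, 2), node(2, 2)).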